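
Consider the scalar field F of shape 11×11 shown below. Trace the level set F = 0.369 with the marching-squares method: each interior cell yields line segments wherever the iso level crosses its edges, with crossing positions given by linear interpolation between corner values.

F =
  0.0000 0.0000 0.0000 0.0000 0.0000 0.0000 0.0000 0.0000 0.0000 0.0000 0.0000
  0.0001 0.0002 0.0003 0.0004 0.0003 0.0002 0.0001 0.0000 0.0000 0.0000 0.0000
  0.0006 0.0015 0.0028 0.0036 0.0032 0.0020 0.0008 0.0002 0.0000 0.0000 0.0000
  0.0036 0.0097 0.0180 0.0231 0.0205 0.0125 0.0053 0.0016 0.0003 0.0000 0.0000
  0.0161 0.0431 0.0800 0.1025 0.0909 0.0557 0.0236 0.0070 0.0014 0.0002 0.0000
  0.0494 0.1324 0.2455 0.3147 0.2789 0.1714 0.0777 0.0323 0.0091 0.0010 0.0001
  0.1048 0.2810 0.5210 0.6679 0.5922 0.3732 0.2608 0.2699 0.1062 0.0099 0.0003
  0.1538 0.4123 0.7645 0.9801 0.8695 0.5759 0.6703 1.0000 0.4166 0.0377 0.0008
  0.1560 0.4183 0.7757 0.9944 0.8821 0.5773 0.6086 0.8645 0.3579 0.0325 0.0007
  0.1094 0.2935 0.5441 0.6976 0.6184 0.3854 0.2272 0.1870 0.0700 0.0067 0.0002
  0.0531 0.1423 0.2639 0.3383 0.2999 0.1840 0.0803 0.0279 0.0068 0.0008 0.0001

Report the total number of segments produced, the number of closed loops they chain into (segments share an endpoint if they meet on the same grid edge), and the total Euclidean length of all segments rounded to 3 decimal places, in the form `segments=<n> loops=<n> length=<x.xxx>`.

segments=24 loops=1 length=19.377

cell (5,1): code 0100 → (5.448,2.000)–(6.000,1.367)
cell (5,2): code 1100 → (5.154,3.000)–(5.448,2.000)
cell (5,3): code 1100 → (5.288,4.000)–(5.154,3.000)
cell (5,4): code 1100 → (5.979,5.000)–(5.288,4.000)
cell (5,5): code 1000 → (6.000,5.037)–(5.979,5.000)
cell (6,0): code 0100 → (6.670,1.000)–(7.000,0.832)
cell (6,1): code 1110 → (6.000,1.367)–(6.670,1.000)
cell (6,5): code 1101 → (6.264,6.000)–(6.000,5.037)
cell (6,6): code 1100 → (6.136,7.000)–(6.264,6.000)
cell (6,7): code 1100 → (6.847,8.000)–(6.136,7.000)
cell (6,8): code 1000 → (7.000,8.126)–(6.847,8.000)
cell (7,0): code 0110 → (7.000,0.832)–(8.000,0.812)
cell (7,7): code 1011 → (8.000,7.978)–(7.811,8.000)
cell (7,8): code 0001 → (7.811,8.000)–(7.000,8.126)
cell (8,0): code 0010 → (8.000,0.812)–(8.395,1.000)
cell (8,1): code 0111 → (8.395,1.000)–(9.000,1.301)
cell (8,5): code 1011 → (9.000,5.104)–(8.628,6.000)
cell (8,6): code 0011 → (8.628,6.000)–(8.731,7.000)
cell (8,7): code 0001 → (8.731,7.000)–(8.000,7.978)
cell (9,1): code 0010 → (9.000,1.301)–(9.625,2.000)
cell (9,2): code 0011 → (9.625,2.000)–(9.915,3.000)
cell (9,3): code 0011 → (9.915,3.000)–(9.783,4.000)
cell (9,4): code 0011 → (9.783,4.000)–(9.081,5.000)
cell (9,5): code 0001 → (9.081,5.000)–(9.000,5.104)
total: 24 segments, chained into 1 closed loop(s), length Σ = 19.377413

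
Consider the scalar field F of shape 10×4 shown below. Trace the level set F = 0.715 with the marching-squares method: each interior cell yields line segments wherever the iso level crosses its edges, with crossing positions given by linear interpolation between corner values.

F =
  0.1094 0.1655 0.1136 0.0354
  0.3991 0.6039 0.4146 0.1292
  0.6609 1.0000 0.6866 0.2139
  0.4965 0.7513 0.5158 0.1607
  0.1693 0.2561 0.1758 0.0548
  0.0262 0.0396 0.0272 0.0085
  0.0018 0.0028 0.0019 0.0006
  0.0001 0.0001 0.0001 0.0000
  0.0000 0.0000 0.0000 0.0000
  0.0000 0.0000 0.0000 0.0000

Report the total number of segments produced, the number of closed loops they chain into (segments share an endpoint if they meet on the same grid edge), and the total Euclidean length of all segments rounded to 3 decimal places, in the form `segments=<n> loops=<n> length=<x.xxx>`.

cell (1,0): code 0100 → (1.280,1.000)–(2.000,0.160)
cell (1,1): code 1000 → (2.000,1.909)–(1.280,1.000)
cell (2,0): code 0110 → (2.000,0.160)–(3.000,0.858)
cell (2,1): code 1001 → (3.000,1.154)–(2.000,1.909)
cell (3,0): code 0010 → (3.000,0.858)–(3.073,1.000)
cell (3,1): code 0001 → (3.073,1.000)–(3.000,1.154)
total: 6 segments, chained into 1 closed loop(s), length Σ = 5.069540

segments=6 loops=1 length=5.070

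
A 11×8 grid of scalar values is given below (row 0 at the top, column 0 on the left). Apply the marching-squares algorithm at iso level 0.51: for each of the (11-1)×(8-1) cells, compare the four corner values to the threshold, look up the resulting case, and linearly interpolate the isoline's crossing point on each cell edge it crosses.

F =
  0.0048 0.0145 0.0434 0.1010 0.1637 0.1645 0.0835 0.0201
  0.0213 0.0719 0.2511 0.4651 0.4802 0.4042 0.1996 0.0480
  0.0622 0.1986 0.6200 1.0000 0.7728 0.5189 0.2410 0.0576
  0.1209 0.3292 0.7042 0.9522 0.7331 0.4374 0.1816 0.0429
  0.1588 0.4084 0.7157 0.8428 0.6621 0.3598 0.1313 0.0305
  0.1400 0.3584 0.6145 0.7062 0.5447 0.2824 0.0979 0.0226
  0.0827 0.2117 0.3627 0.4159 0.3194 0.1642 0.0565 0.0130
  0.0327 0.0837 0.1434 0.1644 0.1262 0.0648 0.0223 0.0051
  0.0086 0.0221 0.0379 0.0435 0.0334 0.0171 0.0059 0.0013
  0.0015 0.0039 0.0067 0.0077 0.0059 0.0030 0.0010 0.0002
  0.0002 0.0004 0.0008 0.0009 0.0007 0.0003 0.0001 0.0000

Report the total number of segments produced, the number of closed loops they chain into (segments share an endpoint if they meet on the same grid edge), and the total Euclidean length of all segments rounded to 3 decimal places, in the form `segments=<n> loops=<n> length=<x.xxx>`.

segments=16 loops=1 length=13.109

cell (1,1): code 0100 → (1.702,2.000)–(2.000,1.739)
cell (1,2): code 1100 → (1.084,3.000)–(1.702,2.000)
cell (1,3): code 1100 → (1.102,4.000)–(1.084,3.000)
cell (1,4): code 1100 → (1.922,5.000)–(1.102,4.000)
cell (1,5): code 1000 → (2.000,5.032)–(1.922,5.000)
cell (2,1): code 0110 → (2.000,1.739)–(3.000,1.482)
cell (2,4): code 1011 → (3.000,4.754)–(2.109,5.000)
cell (2,5): code 0001 → (2.109,5.000)–(2.000,5.032)
cell (3,1): code 0110 → (3.000,1.482)–(4.000,1.331)
cell (3,4): code 1001 → (4.000,4.503)–(3.000,4.754)
cell (4,1): code 0110 → (4.000,1.331)–(5.000,1.592)
cell (4,4): code 1001 → (5.000,4.132)–(4.000,4.503)
cell (5,1): code 0010 → (5.000,1.592)–(5.415,2.000)
cell (5,2): code 0011 → (5.415,2.000)–(5.676,3.000)
cell (5,3): code 0011 → (5.676,3.000)–(5.154,4.000)
cell (5,4): code 0001 → (5.154,4.000)–(5.000,4.132)
total: 16 segments, chained into 1 closed loop(s), length Σ = 13.108846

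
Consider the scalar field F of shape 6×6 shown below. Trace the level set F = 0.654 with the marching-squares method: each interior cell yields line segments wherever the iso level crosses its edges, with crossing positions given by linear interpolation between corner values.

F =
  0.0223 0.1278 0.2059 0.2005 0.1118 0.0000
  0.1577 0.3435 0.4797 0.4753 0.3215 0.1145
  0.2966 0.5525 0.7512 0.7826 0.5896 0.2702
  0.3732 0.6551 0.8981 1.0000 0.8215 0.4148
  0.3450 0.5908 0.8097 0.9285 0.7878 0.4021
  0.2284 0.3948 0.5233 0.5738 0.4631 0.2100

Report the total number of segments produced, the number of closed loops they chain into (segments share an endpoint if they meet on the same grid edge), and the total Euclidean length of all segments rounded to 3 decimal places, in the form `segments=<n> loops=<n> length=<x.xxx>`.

segments=14 loops=1 length=10.353

cell (1,1): code 0100 → (1.642,2.000)–(2.000,1.511)
cell (1,2): code 1100 → (1.582,3.000)–(1.642,2.000)
cell (1,3): code 1000 → (2.000,3.666)–(1.582,3.000)
cell (2,0): code 0100 → (2.989,1.000)–(3.000,0.996)
cell (2,1): code 1110 → (2.000,1.511)–(2.989,1.000)
cell (2,3): code 1101 → (2.278,4.000)–(2.000,3.666)
cell (2,4): code 1000 → (3.000,4.412)–(2.278,4.000)
cell (3,0): code 0010 → (3.000,0.996)–(3.017,1.000)
cell (3,1): code 0111 → (3.017,1.000)–(4.000,1.289)
cell (3,4): code 1001 → (4.000,4.347)–(3.000,4.412)
cell (4,1): code 0010 → (4.000,1.289)–(4.544,2.000)
cell (4,2): code 0011 → (4.544,2.000)–(4.774,3.000)
cell (4,3): code 0011 → (4.774,3.000)–(4.412,4.000)
cell (4,4): code 0001 → (4.412,4.000)–(4.000,4.347)
total: 14 segments, chained into 1 closed loop(s), length Σ = 10.352812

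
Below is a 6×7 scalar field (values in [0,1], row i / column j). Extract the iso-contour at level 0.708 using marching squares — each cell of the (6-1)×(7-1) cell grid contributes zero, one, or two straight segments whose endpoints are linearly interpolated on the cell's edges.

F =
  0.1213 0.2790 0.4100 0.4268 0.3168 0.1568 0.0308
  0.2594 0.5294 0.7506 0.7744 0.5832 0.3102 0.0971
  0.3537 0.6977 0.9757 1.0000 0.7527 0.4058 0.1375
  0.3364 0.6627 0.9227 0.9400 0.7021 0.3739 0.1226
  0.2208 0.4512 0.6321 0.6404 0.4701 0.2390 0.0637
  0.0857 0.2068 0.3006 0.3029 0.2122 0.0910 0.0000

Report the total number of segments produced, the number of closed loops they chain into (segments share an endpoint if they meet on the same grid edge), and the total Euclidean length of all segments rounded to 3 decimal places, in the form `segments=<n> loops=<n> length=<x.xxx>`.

segments=12 loops=1 length=9.543

cell (0,1): code 0100 → (0.875,2.000)–(1.000,1.807)
cell (0,2): code 1100 → (0.809,3.000)–(0.875,2.000)
cell (0,3): code 1000 → (1.000,3.347)–(0.809,3.000)
cell (1,1): code 0110 → (1.000,1.807)–(2.000,1.037)
cell (1,3): code 1101 → (1.736,4.000)–(1.000,3.347)
cell (1,4): code 1000 → (2.000,4.129)–(1.736,4.000)
cell (2,1): code 0110 → (2.000,1.037)–(3.000,1.174)
cell (2,3): code 1011 → (3.000,3.975)–(2.883,4.000)
cell (2,4): code 0001 → (2.883,4.000)–(2.000,4.129)
cell (3,1): code 0010 → (3.000,1.174)–(3.739,2.000)
cell (3,2): code 0011 → (3.739,2.000)–(3.774,3.000)
cell (3,3): code 0001 → (3.774,3.000)–(3.000,3.975)
total: 12 segments, chained into 1 closed loop(s), length Σ = 9.543189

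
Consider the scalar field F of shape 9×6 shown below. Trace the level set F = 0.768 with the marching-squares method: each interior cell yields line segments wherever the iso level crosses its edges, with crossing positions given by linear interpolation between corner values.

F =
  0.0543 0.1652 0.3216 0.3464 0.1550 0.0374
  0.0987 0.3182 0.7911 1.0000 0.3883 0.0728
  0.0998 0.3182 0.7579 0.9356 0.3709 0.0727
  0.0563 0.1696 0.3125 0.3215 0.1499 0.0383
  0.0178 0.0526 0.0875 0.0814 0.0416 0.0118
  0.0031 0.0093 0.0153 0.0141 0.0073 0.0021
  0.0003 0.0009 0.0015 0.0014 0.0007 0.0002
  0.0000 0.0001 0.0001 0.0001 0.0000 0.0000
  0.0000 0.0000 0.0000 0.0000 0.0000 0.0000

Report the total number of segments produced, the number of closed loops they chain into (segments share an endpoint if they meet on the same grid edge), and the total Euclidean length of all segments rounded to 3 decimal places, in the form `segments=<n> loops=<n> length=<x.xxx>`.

segments=8 loops=1 length=5.030

cell (0,1): code 0100 → (0.951,2.000)–(1.000,1.951)
cell (0,2): code 1100 → (0.645,3.000)–(0.951,2.000)
cell (0,3): code 1000 → (1.000,3.379)–(0.645,3.000)
cell (1,1): code 0010 → (1.000,1.951)–(1.696,2.000)
cell (1,2): code 0111 → (1.696,2.000)–(2.000,2.057)
cell (1,3): code 1001 → (2.000,3.297)–(1.000,3.379)
cell (2,2): code 0010 → (2.000,2.057)–(2.273,3.000)
cell (2,3): code 0001 → (2.273,3.000)–(2.000,3.297)
total: 8 segments, chained into 1 closed loop(s), length Σ = 5.029923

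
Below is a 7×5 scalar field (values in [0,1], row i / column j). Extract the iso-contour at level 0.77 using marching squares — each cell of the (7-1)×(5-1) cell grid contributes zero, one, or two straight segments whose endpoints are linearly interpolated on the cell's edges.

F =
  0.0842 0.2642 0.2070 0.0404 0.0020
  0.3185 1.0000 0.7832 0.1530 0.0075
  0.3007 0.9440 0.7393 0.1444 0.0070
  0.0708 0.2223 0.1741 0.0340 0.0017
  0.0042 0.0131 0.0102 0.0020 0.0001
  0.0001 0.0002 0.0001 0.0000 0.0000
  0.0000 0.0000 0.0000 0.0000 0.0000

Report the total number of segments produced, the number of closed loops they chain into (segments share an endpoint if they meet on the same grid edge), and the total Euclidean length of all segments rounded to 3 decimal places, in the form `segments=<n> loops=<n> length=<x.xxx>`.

cell (0,0): code 0100 → (0.687,1.000)–(1.000,0.663)
cell (0,1): code 1100 → (0.977,2.000)–(0.687,1.000)
cell (0,2): code 1000 → (1.000,2.021)–(0.977,2.000)
cell (1,0): code 0110 → (1.000,0.663)–(2.000,0.730)
cell (1,1): code 1011 → (2.000,1.850)–(1.301,2.000)
cell (1,2): code 0001 → (1.301,2.000)–(1.000,2.021)
cell (2,0): code 0010 → (2.000,0.730)–(2.241,1.000)
cell (2,1): code 0001 → (2.241,1.000)–(2.000,1.850)
total: 8 segments, chained into 1 closed loop(s), length Σ = 4.796926

segments=8 loops=1 length=4.797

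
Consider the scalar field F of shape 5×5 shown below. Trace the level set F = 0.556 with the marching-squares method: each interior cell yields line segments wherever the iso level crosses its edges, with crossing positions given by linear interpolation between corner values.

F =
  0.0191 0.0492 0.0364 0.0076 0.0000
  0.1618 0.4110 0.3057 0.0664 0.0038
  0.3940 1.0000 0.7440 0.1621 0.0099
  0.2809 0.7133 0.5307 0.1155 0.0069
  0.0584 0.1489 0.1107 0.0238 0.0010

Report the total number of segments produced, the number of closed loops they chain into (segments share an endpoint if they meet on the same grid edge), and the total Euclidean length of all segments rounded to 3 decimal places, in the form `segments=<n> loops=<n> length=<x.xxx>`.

cell (1,0): code 0100 → (1.246,1.000)–(2.000,0.267)
cell (1,1): code 1100 → (1.571,2.000)–(1.246,1.000)
cell (1,2): code 1000 → (2.000,2.323)–(1.571,2.000)
cell (2,0): code 0110 → (2.000,0.267)–(3.000,0.636)
cell (2,1): code 1011 → (3.000,1.861)–(2.881,2.000)
cell (2,2): code 0001 → (2.881,2.000)–(2.000,2.323)
cell (3,0): code 0010 → (3.000,0.636)–(3.279,1.000)
cell (3,1): code 0001 → (3.279,1.000)–(3.000,1.861)
total: 8 segments, chained into 1 closed loop(s), length Σ = 6.190339

segments=8 loops=1 length=6.190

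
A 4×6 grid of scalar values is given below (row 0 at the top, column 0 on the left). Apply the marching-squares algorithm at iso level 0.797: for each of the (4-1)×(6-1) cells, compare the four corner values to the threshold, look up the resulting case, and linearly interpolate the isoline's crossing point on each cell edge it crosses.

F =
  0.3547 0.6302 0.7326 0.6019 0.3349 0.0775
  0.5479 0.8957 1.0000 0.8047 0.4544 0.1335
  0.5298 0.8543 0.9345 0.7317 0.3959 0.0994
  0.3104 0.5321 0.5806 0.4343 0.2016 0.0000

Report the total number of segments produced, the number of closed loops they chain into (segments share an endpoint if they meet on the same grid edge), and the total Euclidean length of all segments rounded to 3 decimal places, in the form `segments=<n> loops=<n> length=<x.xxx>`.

cell (0,0): code 0100 → (0.628,1.000)–(1.000,0.716)
cell (0,1): code 1100 → (0.241,2.000)–(0.628,1.000)
cell (0,2): code 1100 → (0.962,3.000)–(0.241,2.000)
cell (0,3): code 1000 → (1.000,3.022)–(0.962,3.000)
cell (1,0): code 0110 → (1.000,0.716)–(2.000,0.823)
cell (1,2): code 1011 → (2.000,2.678)–(1.105,3.000)
cell (1,3): code 0001 → (1.105,3.000)–(1.000,3.022)
cell (2,0): code 0010 → (2.000,0.823)–(2.178,1.000)
cell (2,1): code 0011 → (2.178,1.000)–(2.389,2.000)
cell (2,2): code 0001 → (2.389,2.000)–(2.000,2.678)
total: 10 segments, chained into 1 closed loop(s), length Σ = 6.935105

segments=10 loops=1 length=6.935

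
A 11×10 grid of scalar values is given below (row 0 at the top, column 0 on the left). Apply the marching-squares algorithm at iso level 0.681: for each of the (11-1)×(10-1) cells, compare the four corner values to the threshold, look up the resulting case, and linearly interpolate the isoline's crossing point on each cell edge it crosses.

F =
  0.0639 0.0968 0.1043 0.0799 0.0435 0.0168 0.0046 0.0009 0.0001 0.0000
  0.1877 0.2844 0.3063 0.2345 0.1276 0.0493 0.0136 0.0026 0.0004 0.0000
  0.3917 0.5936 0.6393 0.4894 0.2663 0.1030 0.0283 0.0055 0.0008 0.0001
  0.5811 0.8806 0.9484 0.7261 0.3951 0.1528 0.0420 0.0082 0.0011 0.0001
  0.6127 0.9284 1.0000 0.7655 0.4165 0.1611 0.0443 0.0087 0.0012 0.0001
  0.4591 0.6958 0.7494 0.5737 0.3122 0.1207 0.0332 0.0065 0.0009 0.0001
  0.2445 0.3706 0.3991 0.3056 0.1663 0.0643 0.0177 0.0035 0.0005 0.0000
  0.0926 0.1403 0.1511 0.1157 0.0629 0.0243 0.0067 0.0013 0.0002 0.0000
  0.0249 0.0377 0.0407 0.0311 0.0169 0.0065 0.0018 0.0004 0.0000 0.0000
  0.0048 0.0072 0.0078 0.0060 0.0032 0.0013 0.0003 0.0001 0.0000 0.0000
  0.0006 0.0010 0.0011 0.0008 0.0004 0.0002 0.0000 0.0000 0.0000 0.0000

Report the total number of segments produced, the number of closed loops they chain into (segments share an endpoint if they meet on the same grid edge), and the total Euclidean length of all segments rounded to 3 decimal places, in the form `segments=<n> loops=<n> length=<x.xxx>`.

segments=12 loops=1 length=9.518

cell (2,0): code 0100 → (2.305,1.000)–(3.000,0.334)
cell (2,1): code 1100 → (2.135,2.000)–(2.305,1.000)
cell (2,2): code 1100 → (2.809,3.000)–(2.135,2.000)
cell (2,3): code 1000 → (3.000,3.136)–(2.809,3.000)
cell (3,0): code 0110 → (3.000,0.334)–(4.000,0.216)
cell (3,3): code 1001 → (4.000,3.242)–(3.000,3.136)
cell (4,0): code 0110 → (4.000,0.216)–(5.000,0.937)
cell (4,2): code 1011 → (5.000,2.389)–(4.441,3.000)
cell (4,3): code 0001 → (4.441,3.000)–(4.000,3.242)
cell (5,0): code 0010 → (5.000,0.937)–(5.046,1.000)
cell (5,1): code 0011 → (5.046,1.000)–(5.195,2.000)
cell (5,2): code 0001 → (5.195,2.000)–(5.000,2.389)
total: 12 segments, chained into 1 closed loop(s), length Σ = 9.518262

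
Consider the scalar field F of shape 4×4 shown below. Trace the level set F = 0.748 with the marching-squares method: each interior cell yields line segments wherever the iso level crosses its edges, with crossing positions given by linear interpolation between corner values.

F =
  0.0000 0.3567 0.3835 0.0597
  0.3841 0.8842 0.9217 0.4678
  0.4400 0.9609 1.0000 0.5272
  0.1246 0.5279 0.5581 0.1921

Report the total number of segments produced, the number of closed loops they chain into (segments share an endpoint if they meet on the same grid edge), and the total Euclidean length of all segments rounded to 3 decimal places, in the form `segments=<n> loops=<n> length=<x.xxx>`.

cell (0,0): code 0100 → (0.742,1.000)–(1.000,0.728)
cell (0,1): code 1100 → (0.677,2.000)–(0.742,1.000)
cell (0,2): code 1000 → (1.000,2.383)–(0.677,2.000)
cell (1,0): code 0110 → (1.000,0.728)–(2.000,0.591)
cell (1,2): code 1001 → (2.000,2.533)–(1.000,2.383)
cell (2,0): code 0010 → (2.000,0.591)–(2.492,1.000)
cell (2,1): code 0011 → (2.492,1.000)–(2.570,2.000)
cell (2,2): code 0001 → (2.570,2.000)–(2.000,2.533)
total: 8 segments, chained into 1 closed loop(s), length Σ = 6.321491

segments=8 loops=1 length=6.321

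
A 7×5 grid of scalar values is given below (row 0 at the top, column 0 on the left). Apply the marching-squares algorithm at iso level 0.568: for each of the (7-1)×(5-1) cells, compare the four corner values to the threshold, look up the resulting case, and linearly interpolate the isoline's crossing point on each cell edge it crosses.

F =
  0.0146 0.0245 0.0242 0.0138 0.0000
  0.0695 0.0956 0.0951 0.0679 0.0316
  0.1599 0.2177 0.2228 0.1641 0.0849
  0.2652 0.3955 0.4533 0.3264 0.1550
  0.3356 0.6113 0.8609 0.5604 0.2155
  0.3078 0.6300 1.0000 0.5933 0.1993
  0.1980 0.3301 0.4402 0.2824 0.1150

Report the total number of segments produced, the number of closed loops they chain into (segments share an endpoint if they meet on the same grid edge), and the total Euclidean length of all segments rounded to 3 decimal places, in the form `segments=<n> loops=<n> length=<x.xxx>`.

cell (3,0): code 0100 → (3.799,1.000)–(4.000,0.843)
cell (3,1): code 1100 → (3.281,2.000)–(3.799,1.000)
cell (3,2): code 1000 → (4.000,2.975)–(3.281,2.000)
cell (4,0): code 0110 → (4.000,0.843)–(5.000,0.808)
cell (4,2): code 1101 → (4.231,3.000)–(4.000,2.975)
cell (4,3): code 1000 → (5.000,3.064)–(4.231,3.000)
cell (5,0): code 0010 → (5.000,0.808)–(5.207,1.000)
cell (5,1): code 0011 → (5.207,1.000)–(5.772,2.000)
cell (5,2): code 0011 → (5.772,2.000)–(5.081,3.000)
cell (5,3): code 0001 → (5.081,3.000)–(5.000,3.064)
total: 10 segments, chained into 1 closed loop(s), length Σ = 7.346416

segments=10 loops=1 length=7.346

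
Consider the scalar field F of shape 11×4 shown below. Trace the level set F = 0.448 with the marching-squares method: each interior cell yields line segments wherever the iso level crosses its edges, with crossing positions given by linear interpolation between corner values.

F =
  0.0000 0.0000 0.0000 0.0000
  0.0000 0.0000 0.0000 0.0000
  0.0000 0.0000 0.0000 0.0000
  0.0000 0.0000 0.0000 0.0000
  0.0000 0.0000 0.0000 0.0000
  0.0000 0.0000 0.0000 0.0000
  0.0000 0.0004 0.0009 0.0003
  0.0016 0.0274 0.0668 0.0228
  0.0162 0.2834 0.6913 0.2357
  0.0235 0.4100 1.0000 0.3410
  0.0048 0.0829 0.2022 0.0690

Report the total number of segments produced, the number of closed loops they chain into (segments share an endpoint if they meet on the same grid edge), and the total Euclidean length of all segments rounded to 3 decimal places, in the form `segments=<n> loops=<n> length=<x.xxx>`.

segments=6 loops=1 length=5.725

cell (7,1): code 0100 → (7.610,2.000)–(8.000,1.404)
cell (7,2): code 1000 → (8.000,2.534)–(7.610,2.000)
cell (8,1): code 0110 → (8.000,1.404)–(9.000,1.064)
cell (8,2): code 1001 → (9.000,2.838)–(8.000,2.534)
cell (9,1): code 0010 → (9.000,1.064)–(9.692,2.000)
cell (9,2): code 0001 → (9.692,2.000)–(9.000,2.838)
total: 6 segments, chained into 1 closed loop(s), length Σ = 5.724558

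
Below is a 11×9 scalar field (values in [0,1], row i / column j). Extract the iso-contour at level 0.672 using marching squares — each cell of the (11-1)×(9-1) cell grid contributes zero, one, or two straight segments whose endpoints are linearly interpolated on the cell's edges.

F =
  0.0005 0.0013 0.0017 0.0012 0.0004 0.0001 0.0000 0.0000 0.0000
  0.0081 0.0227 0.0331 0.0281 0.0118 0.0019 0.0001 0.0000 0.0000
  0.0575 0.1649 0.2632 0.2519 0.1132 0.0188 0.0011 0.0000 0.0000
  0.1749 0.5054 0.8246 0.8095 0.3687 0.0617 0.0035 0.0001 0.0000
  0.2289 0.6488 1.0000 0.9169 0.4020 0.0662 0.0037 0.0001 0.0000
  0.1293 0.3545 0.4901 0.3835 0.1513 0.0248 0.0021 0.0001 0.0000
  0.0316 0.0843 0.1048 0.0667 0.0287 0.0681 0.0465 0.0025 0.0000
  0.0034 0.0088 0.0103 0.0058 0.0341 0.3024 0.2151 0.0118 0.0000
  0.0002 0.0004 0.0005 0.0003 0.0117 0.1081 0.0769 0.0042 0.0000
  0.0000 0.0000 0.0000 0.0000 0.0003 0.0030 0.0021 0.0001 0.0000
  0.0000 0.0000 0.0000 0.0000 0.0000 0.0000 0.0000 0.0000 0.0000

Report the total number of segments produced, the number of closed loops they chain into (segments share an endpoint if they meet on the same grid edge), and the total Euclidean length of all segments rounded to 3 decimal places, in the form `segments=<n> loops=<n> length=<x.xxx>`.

segments=8 loops=1 length=6.872

cell (2,1): code 0100 → (2.728,2.000)–(3.000,1.522)
cell (2,2): code 1100 → (2.753,3.000)–(2.728,2.000)
cell (2,3): code 1000 → (3.000,3.312)–(2.753,3.000)
cell (3,1): code 0110 → (3.000,1.522)–(4.000,1.066)
cell (3,3): code 1001 → (4.000,3.476)–(3.000,3.312)
cell (4,1): code 0010 → (4.000,1.066)–(4.643,2.000)
cell (4,2): code 0011 → (4.643,2.000)–(4.459,3.000)
cell (4,3): code 0001 → (4.459,3.000)–(4.000,3.476)
total: 8 segments, chained into 1 closed loop(s), length Σ = 6.872129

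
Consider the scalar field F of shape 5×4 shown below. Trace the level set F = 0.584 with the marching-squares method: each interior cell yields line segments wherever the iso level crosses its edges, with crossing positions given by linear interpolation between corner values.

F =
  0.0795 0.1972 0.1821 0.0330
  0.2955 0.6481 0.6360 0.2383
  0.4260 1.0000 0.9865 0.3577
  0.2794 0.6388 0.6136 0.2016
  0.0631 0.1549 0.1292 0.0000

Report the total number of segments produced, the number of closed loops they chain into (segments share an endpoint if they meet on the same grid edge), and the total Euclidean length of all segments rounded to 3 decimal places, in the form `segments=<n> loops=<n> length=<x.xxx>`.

cell (0,0): code 0100 → (0.858,1.000)–(1.000,0.818)
cell (0,1): code 1100 → (0.885,2.000)–(0.858,1.000)
cell (0,2): code 1000 → (1.000,2.131)–(0.885,2.000)
cell (1,0): code 0110 → (1.000,0.818)–(2.000,0.275)
cell (1,2): code 1001 → (2.000,2.640)–(1.000,2.131)
cell (2,0): code 0110 → (2.000,0.275)–(3.000,0.848)
cell (2,2): code 1001 → (3.000,2.072)–(2.000,2.640)
cell (3,0): code 0010 → (3.000,0.848)–(3.113,1.000)
cell (3,1): code 0011 → (3.113,1.000)–(3.061,2.000)
cell (3,2): code 0001 → (3.061,2.000)–(3.000,2.072)
total: 10 segments, chained into 1 closed loop(s), length Σ = 7.253092

segments=10 loops=1 length=7.253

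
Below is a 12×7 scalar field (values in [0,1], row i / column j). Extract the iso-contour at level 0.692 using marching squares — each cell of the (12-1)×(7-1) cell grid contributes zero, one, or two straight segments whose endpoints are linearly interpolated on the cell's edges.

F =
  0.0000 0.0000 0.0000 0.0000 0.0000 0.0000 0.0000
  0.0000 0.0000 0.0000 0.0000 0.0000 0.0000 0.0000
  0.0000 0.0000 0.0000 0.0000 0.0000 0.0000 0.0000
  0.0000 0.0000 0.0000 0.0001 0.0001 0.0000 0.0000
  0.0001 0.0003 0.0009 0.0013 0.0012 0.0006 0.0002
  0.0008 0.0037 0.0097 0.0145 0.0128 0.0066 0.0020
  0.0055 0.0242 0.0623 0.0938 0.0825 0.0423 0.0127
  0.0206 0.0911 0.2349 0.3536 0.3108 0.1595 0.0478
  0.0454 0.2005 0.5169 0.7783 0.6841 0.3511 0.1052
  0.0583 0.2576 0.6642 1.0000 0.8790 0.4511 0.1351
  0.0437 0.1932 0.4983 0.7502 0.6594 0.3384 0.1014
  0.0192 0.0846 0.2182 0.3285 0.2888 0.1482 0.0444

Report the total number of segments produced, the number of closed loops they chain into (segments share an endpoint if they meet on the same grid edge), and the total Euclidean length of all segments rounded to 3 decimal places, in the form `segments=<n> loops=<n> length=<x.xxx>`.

cell (7,2): code 0100 → (7.797,3.000)–(8.000,2.670)
cell (7,3): code 1000 → (8.000,3.916)–(7.797,3.000)
cell (8,2): code 0110 → (8.000,2.670)–(9.000,2.083)
cell (8,3): code 1101 → (8.041,4.000)–(8.000,3.916)
cell (8,4): code 1000 → (9.000,4.437)–(8.041,4.000)
cell (9,2): code 0110 → (9.000,2.083)–(10.000,2.769)
cell (9,3): code 1011 → (10.000,3.641)–(9.852,4.000)
cell (9,4): code 0001 → (9.852,4.000)–(9.000,4.437)
cell (10,2): code 0010 → (10.000,2.769)–(10.138,3.000)
cell (10,3): code 0001 → (10.138,3.000)–(10.000,3.641)
total: 10 segments, chained into 1 closed loop(s), length Σ = 7.116325

segments=10 loops=1 length=7.116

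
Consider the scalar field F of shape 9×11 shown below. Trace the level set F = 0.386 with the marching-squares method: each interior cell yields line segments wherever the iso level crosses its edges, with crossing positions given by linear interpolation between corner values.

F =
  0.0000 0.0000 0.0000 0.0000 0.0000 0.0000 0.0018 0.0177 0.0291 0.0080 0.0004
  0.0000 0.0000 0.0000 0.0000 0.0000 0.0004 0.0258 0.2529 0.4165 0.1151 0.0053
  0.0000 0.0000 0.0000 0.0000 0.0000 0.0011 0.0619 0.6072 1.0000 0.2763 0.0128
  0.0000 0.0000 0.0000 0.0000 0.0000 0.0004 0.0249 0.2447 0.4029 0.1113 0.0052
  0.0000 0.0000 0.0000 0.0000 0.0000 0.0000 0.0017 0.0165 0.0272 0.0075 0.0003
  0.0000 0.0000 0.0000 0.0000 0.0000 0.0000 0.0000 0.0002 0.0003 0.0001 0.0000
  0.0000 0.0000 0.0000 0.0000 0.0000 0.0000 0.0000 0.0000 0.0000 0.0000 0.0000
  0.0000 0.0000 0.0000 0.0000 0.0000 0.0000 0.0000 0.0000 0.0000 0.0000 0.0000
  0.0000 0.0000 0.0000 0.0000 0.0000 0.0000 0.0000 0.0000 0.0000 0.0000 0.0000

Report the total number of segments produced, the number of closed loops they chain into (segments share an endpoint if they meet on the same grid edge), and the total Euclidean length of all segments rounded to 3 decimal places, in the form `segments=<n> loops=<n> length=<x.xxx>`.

segments=10 loops=1 length=6.391

cell (0,7): code 0100 → (0.921,8.000)–(1.000,7.814)
cell (0,8): code 1000 → (1.000,8.101)–(0.921,8.000)
cell (1,6): code 0100 → (1.376,7.000)–(2.000,6.594)
cell (1,7): code 1110 → (1.000,7.814)–(1.376,7.000)
cell (1,8): code 1001 → (2.000,8.848)–(1.000,8.101)
cell (2,6): code 0010 → (2.000,6.594)–(2.610,7.000)
cell (2,7): code 0111 → (2.610,7.000)–(3.000,7.893)
cell (2,8): code 1001 → (3.000,8.058)–(2.000,8.848)
cell (3,7): code 0010 → (3.000,7.893)–(3.045,8.000)
cell (3,8): code 0001 → (3.045,8.000)–(3.000,8.058)
total: 10 segments, chained into 1 closed loop(s), length Σ = 6.390801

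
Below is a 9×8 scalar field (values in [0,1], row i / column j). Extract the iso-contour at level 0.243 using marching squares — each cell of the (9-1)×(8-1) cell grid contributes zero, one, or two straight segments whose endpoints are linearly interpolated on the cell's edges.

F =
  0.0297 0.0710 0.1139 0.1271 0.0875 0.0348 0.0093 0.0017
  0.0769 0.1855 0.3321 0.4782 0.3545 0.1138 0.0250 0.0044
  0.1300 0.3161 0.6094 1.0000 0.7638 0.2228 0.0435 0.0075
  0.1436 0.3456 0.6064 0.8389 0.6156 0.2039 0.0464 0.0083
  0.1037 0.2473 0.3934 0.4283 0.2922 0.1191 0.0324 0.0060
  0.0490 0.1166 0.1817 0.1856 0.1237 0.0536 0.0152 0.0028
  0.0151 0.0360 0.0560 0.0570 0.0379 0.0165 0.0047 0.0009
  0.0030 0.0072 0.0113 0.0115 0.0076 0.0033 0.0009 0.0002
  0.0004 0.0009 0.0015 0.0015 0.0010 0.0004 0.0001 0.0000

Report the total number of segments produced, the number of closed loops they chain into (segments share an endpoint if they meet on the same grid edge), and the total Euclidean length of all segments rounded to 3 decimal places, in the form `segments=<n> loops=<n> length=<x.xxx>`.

cell (0,1): code 0100 → (0.592,2.000)–(1.000,1.392)
cell (0,2): code 1100 → (0.330,3.000)–(0.592,2.000)
cell (0,3): code 1100 → (0.582,4.000)–(0.330,3.000)
cell (0,4): code 1000 → (1.000,4.463)–(0.582,4.000)
cell (1,0): code 0100 → (1.440,1.000)–(2.000,0.607)
cell (1,1): code 1110 → (1.000,1.392)–(1.440,1.000)
cell (1,4): code 1001 → (2.000,4.963)–(1.000,4.463)
cell (2,0): code 0110 → (2.000,0.607)–(3.000,0.492)
cell (2,4): code 1001 → (3.000,4.905)–(2.000,4.963)
cell (3,0): code 0110 → (3.000,0.492)–(4.000,0.970)
cell (3,4): code 1001 → (4.000,4.284)–(3.000,4.905)
cell (4,0): code 0010 → (4.000,0.970)–(4.033,1.000)
cell (4,1): code 0011 → (4.033,1.000)–(4.710,2.000)
cell (4,2): code 0011 → (4.710,2.000)–(4.763,3.000)
cell (4,3): code 0011 → (4.763,3.000)–(4.292,4.000)
cell (4,4): code 0001 → (4.292,4.000)–(4.000,4.284)
total: 16 segments, chained into 1 closed loop(s), length Σ = 13.872618

segments=16 loops=1 length=13.873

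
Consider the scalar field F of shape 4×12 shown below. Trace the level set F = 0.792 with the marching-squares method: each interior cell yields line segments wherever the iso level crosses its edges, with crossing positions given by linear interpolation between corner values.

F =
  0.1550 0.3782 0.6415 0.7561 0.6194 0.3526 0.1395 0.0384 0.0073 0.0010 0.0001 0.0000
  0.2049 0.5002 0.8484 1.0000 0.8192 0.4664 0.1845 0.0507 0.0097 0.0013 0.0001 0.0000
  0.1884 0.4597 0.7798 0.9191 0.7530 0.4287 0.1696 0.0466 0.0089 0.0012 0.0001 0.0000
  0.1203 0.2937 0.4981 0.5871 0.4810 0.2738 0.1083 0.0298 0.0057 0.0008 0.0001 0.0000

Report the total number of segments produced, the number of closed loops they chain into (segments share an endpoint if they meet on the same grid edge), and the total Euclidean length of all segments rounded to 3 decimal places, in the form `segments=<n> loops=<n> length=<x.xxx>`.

cell (0,1): code 0100 → (0.727,2.000)–(1.000,1.838)
cell (0,2): code 1100 → (0.147,3.000)–(0.727,2.000)
cell (0,3): code 1100 → (0.864,4.000)–(0.147,3.000)
cell (0,4): code 1000 → (1.000,4.077)–(0.864,4.000)
cell (1,1): code 0010 → (1.000,1.838)–(1.822,2.000)
cell (1,2): code 0111 → (1.822,2.000)–(2.000,2.088)
cell (1,3): code 1011 → (2.000,3.765)–(1.411,4.000)
cell (1,4): code 0001 → (1.411,4.000)–(1.000,4.077)
cell (2,2): code 0010 → (2.000,2.088)–(2.383,3.000)
cell (2,3): code 0001 → (2.383,3.000)–(2.000,3.765)
total: 10 segments, chained into 1 closed loop(s), length Σ = 6.793506

segments=10 loops=1 length=6.794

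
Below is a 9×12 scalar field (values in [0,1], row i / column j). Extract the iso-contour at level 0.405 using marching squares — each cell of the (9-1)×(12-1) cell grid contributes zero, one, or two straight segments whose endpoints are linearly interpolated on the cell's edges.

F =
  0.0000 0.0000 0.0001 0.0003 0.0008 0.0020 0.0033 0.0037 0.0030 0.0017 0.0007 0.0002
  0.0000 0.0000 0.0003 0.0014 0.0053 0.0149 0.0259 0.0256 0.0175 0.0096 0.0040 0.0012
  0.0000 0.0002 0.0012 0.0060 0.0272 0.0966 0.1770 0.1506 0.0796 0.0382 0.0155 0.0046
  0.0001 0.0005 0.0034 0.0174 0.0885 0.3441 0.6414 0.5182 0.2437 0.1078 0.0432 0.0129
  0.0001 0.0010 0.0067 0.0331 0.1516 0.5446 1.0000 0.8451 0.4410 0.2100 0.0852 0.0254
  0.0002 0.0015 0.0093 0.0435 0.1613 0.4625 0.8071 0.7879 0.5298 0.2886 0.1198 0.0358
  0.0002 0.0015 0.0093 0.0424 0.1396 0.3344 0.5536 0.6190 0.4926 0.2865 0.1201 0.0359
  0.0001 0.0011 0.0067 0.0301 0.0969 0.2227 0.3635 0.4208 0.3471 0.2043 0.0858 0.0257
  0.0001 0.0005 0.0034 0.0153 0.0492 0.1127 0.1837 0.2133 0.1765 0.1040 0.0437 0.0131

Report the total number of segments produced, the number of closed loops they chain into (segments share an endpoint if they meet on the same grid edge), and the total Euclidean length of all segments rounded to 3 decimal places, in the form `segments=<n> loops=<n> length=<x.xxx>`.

segments=18 loops=1 length=13.003

cell (2,5): code 0100 → (2.491,6.000)–(3.000,5.205)
cell (2,6): code 1100 → (2.692,7.000)–(2.491,6.000)
cell (2,7): code 1000 → (3.000,7.412)–(2.692,7.000)
cell (3,4): code 0100 → (3.304,5.000)–(4.000,4.645)
cell (3,5): code 1110 → (3.000,5.205)–(3.304,5.000)
cell (3,7): code 1101 → (3.818,8.000)–(3.000,7.412)
cell (3,8): code 1000 → (4.000,8.156)–(3.818,8.000)
cell (4,4): code 0110 → (4.000,4.645)–(5.000,4.809)
cell (4,8): code 1001 → (5.000,8.517)–(4.000,8.156)
cell (5,4): code 0010 → (5.000,4.809)–(5.449,5.000)
cell (5,5): code 0111 → (5.449,5.000)–(6.000,5.322)
cell (5,8): code 1001 → (6.000,8.425)–(5.000,8.517)
cell (6,5): code 0010 → (6.000,5.322)–(6.782,6.000)
cell (6,6): code 0111 → (6.782,6.000)–(7.000,6.724)
cell (6,7): code 1011 → (7.000,7.214)–(6.602,8.000)
cell (6,8): code 0001 → (6.602,8.000)–(6.000,8.425)
cell (7,6): code 0010 → (7.000,6.724)–(7.076,7.000)
cell (7,7): code 0001 → (7.076,7.000)–(7.000,7.214)
total: 18 segments, chained into 1 closed loop(s), length Σ = 13.003089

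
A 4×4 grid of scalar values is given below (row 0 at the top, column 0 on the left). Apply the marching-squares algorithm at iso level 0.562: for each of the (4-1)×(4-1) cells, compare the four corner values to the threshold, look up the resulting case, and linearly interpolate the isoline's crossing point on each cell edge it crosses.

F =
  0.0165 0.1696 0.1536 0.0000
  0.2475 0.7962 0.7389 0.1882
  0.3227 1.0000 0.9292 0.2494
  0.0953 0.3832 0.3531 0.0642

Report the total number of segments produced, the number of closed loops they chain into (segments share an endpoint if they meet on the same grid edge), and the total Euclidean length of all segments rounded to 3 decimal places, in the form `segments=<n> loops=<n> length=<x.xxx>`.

segments=8 loops=1 length=6.857

cell (0,0): code 0100 → (0.626,1.000)–(1.000,0.573)
cell (0,1): code 1100 → (0.698,2.000)–(0.626,1.000)
cell (0,2): code 1000 → (1.000,2.321)–(0.698,2.000)
cell (1,0): code 0110 → (1.000,0.573)–(2.000,0.353)
cell (1,2): code 1001 → (2.000,2.540)–(1.000,2.321)
cell (2,0): code 0010 → (2.000,0.353)–(2.710,1.000)
cell (2,1): code 0011 → (2.710,1.000)–(2.637,2.000)
cell (2,2): code 0001 → (2.637,2.000)–(2.000,2.540)
total: 8 segments, chained into 1 closed loop(s), length Σ = 6.857108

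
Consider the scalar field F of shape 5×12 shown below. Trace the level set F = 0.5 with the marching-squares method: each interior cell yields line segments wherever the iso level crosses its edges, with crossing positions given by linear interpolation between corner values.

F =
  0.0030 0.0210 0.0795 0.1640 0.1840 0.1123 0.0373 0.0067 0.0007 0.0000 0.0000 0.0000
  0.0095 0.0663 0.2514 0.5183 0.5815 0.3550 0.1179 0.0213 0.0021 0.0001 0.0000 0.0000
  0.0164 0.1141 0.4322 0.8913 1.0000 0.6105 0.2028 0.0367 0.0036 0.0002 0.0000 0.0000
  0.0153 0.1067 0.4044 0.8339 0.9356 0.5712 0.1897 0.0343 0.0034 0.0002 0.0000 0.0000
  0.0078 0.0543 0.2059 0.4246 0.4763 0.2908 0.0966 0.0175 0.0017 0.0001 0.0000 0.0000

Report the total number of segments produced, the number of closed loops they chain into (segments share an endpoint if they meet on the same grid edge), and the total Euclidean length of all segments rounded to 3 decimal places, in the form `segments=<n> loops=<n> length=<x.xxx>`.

cell (0,2): code 0100 → (0.948,3.000)–(1.000,2.931)
cell (0,3): code 1100 → (0.795,4.000)–(0.948,3.000)
cell (0,4): code 1000 → (1.000,4.360)–(0.795,4.000)
cell (1,2): code 0110 → (1.000,2.931)–(2.000,2.148)
cell (1,4): code 1101 → (1.568,5.000)–(1.000,4.360)
cell (1,5): code 1000 → (2.000,5.271)–(1.568,5.000)
cell (2,2): code 0110 → (2.000,2.148)–(3.000,2.223)
cell (2,5): code 1001 → (3.000,5.187)–(2.000,5.271)
cell (3,2): code 0010 → (3.000,2.223)–(3.816,3.000)
cell (3,3): code 0011 → (3.816,3.000)–(3.948,4.000)
cell (3,4): code 0011 → (3.948,4.000)–(3.254,5.000)
cell (3,5): code 0001 → (3.254,5.000)–(3.000,5.187)
total: 12 segments, chained into 1 closed loop(s), length Σ = 9.822750

segments=12 loops=1 length=9.823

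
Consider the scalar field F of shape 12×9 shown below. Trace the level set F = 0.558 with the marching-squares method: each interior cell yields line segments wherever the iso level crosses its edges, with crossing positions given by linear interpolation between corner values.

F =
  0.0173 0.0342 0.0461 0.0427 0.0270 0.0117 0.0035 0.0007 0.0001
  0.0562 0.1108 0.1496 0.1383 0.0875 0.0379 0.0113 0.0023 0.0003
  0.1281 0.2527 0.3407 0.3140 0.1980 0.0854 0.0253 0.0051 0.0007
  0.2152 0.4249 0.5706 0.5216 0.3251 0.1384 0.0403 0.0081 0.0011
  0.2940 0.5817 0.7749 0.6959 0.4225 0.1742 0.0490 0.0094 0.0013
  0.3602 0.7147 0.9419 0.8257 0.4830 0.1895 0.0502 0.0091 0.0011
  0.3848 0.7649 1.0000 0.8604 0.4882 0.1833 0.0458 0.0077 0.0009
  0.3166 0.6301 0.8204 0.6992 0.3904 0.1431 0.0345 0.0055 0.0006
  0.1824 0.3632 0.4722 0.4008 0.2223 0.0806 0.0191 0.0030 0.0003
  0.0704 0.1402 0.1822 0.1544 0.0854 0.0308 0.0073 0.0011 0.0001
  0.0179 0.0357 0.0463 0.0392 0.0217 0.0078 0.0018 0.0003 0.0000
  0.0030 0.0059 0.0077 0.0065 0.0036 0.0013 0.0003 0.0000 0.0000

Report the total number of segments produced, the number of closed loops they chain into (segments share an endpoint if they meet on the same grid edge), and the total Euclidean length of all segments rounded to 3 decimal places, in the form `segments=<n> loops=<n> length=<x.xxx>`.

segments=16 loops=1 length=12.872

cell (2,1): code 0100 → (2.945,2.000)–(3.000,1.914)
cell (2,2): code 1000 → (3.000,2.257)–(2.945,2.000)
cell (3,0): code 0100 → (3.849,1.000)–(4.000,0.918)
cell (3,1): code 1110 → (3.000,1.914)–(3.849,1.000)
cell (3,2): code 1101 → (3.209,3.000)–(3.000,2.257)
cell (3,3): code 1000 → (4.000,3.504)–(3.209,3.000)
cell (4,0): code 0110 → (4.000,0.918)–(5.000,0.558)
cell (4,3): code 1001 → (5.000,3.781)–(4.000,3.504)
cell (5,0): code 0110 → (5.000,0.558)–(6.000,0.456)
cell (5,3): code 1001 → (6.000,3.812)–(5.000,3.781)
cell (6,0): code 0110 → (6.000,0.456)–(7.000,0.770)
cell (6,3): code 1001 → (7.000,3.457)–(6.000,3.812)
cell (7,0): code 0010 → (7.000,0.770)–(7.270,1.000)
cell (7,1): code 0011 → (7.270,1.000)–(7.754,2.000)
cell (7,2): code 0011 → (7.754,2.000)–(7.473,3.000)
cell (7,3): code 0001 → (7.473,3.000)–(7.000,3.457)
total: 16 segments, chained into 1 closed loop(s), length Σ = 12.871954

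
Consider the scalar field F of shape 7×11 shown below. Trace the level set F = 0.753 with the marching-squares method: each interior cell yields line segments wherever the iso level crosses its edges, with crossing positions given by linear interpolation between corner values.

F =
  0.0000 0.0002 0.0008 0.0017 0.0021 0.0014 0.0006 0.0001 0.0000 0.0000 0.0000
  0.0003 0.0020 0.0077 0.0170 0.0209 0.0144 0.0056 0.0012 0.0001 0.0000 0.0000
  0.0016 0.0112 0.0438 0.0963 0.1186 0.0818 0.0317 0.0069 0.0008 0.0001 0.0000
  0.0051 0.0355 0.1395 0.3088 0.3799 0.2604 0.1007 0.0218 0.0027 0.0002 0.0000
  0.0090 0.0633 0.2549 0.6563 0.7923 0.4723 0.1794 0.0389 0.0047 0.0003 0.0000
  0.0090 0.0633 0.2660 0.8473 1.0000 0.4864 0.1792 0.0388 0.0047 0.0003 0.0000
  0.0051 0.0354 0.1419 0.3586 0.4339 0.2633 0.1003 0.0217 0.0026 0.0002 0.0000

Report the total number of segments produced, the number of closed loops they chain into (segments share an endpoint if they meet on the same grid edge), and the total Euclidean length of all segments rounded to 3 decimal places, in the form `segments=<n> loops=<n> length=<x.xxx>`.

cell (3,3): code 0100 → (3.905,4.000)–(4.000,3.711)
cell (3,4): code 1000 → (4.000,4.123)–(3.905,4.000)
cell (4,2): code 0100 → (4.506,3.000)–(5.000,2.838)
cell (4,3): code 1110 → (4.000,3.711)–(4.506,3.000)
cell (4,4): code 1001 → (5.000,4.481)–(4.000,4.123)
cell (5,2): code 0010 → (5.000,2.838)–(5.193,3.000)
cell (5,3): code 0011 → (5.193,3.000)–(5.436,4.000)
cell (5,4): code 0001 → (5.436,4.000)–(5.000,4.481)
total: 8 segments, chained into 1 closed loop(s), length Σ = 4.845087

segments=8 loops=1 length=4.845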